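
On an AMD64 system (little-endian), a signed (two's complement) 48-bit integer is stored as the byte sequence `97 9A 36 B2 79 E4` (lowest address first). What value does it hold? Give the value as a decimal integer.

-30263644611945

Little-endian: lowest address holds the least-significant byte.
Reassemble most-significant byte first: E4 79 B2 36 9A 97 → 0xE479B2369A97.
Top bit is set, so as a signed 48-bit value this is 0xE479B2369A97 − 2^48 = -30263644611945.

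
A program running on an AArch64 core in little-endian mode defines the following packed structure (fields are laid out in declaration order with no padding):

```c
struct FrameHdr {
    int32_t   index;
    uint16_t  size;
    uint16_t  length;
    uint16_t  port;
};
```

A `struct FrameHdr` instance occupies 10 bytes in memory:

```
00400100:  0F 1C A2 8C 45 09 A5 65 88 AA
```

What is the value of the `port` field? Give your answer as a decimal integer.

43656

`port` follows `index` (4 B), `size` (2 B), `length` (2 B), so it starts at offset 4 + 2 + 2 = 8 and occupies 2 bytes.
Bytes at offsets 8..9: 88 AA.
Little-endian: lowest address holds the least-significant byte.
Reassemble most-significant byte first: AA 88 → 0xAA88.
0xAA88 = 43656.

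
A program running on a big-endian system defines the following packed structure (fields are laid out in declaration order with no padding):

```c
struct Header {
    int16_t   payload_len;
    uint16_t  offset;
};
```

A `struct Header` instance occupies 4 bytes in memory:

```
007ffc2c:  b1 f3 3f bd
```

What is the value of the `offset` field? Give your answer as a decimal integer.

16317

`offset` follows `payload_len` (2 bytes), so it starts at byte offset 2 and occupies 2 bytes.
Bytes at offsets 2..3: 3F BD.
Big-endian stores the most-significant byte at the lowest address.
The bytes are already most-significant first: 0x3FBD.
0x3FBD = 16317.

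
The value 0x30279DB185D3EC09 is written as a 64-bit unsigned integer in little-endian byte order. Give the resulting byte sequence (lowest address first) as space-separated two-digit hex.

09 EC D3 85 B1 9D 27 30

Split into bytes (most-significant first): 30 27 9D B1 85 D3 EC 09.
Little-endian stores the least-significant byte at the lowest address.
So at ascending addresses the bytes are 09 EC D3 85 B1 9D 27 30.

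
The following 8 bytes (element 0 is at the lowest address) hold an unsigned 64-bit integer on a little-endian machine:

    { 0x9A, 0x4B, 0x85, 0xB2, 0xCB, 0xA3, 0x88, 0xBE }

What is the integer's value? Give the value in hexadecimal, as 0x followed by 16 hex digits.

In little-endian order the low byte comes first in memory.
Reassemble most-significant byte first: BE 88 A3 CB B2 85 4B 9A → 0xBE88A3CBB2854B9A.

0xBE88A3CBB2854B9A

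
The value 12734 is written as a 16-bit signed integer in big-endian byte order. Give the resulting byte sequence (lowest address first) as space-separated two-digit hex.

31 BE

12734 in hexadecimal, padded to 16 bits, is 0x31BE.
Split into bytes (most-significant first): 31 BE.
Big-endian stores the most-significant byte at the lowest address.
So the memory order matches the most-significant-first order: 31 BE.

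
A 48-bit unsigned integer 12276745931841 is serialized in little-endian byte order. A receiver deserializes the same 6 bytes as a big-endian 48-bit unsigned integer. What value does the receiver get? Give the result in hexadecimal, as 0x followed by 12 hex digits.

12276745931841 in 48-bit hexadecimal is 0x0B2A67148C41.
Stored little-endian, the bytes at ascending addresses are 41 8C 14 67 2A 0B.
Read back as big-endian, the last byte is least significant, giving 0x418C14672A0B.

0x418C14672A0B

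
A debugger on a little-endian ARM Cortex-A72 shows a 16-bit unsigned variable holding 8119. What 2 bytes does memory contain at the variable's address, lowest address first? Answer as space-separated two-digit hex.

8119 in hexadecimal, padded to 16 bits, is 0x1FB7.
Split into bytes (most-significant first): 1F B7.
Little-endian stores the least-significant byte at the lowest address.
So at ascending addresses the bytes are B7 1F.

B7 1F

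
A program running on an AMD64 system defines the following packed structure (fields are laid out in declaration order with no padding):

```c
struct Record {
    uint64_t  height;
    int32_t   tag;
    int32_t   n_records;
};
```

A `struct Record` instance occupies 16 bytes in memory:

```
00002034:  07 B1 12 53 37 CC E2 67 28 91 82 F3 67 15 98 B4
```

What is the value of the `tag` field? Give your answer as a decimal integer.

`tag` follows `height` (8 bytes), so it starts at byte offset 8 and occupies 4 bytes.
Bytes at offsets 8..11: 28 91 82 F3.
In little-endian order the low byte comes first in memory.
Reassemble most-significant byte first: F3 82 91 28 → 0xF3829128.
Top bit is set, so as a signed 32-bit value this is 0xF3829128 − 2^32 = -209546968.

-209546968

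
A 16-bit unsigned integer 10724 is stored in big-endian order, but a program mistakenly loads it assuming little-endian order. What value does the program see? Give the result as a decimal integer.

58409

10724 in 16-bit hexadecimal is 0x29E4.
Stored big-endian, the bytes at ascending addresses are 29 E4.
Read back as little-endian, the first byte is least significant, giving 0xE429.
0xE429 = 58409.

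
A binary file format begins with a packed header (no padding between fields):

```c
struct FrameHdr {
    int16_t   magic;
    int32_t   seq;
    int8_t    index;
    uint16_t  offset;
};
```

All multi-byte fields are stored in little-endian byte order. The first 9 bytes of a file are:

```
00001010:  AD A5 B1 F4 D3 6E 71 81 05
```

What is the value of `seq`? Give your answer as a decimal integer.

`seq` follows `magic` (2 bytes), so it starts at byte offset 2 and occupies 4 bytes.
Bytes at offsets 2..5: B1 F4 D3 6E.
In little-endian order the low byte comes first in memory.
Reassemble most-significant byte first: 6E D3 F4 B1 → 0x6ED3F4B1.
0x6ED3F4B1 = 1859384497.

1859384497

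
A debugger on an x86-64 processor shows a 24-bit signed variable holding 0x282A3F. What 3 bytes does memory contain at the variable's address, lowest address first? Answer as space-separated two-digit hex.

3F 2A 28

Split into bytes (most-significant first): 28 2A 3F.
In little-endian order the low byte comes first in memory.
So at ascending addresses the bytes are 3F 2A 28.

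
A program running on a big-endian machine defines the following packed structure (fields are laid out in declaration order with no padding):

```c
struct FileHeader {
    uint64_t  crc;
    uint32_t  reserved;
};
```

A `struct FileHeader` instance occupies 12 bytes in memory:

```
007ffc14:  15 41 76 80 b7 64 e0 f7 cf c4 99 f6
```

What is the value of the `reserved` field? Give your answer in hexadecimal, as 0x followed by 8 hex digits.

`reserved` follows `crc` (8 bytes), so it starts at byte offset 8 and occupies 4 bytes.
Bytes at offsets 8..11: CF C4 99 F6.
Big-endian: lowest address holds the most-significant byte.
The bytes are already most-significant first: 0xCFC499F6.

0xCFC499F6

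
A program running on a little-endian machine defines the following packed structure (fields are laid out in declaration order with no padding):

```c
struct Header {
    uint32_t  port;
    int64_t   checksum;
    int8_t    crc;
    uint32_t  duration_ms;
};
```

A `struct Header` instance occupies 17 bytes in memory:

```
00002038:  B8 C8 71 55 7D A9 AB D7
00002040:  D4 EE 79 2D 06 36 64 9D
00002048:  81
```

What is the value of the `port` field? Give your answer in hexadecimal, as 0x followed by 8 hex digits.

0x5571C8B8

`port` is the first field, at byte offset 0, occupying 4 bytes.
Bytes at offsets 0..3: B8 C8 71 55.
In little-endian order the low byte comes first in memory.
Reassemble most-significant byte first: 55 71 C8 B8 → 0x5571C8B8.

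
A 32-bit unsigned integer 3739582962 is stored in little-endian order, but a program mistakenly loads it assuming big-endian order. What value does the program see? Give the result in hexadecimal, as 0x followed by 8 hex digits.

3739582962 in 32-bit hexadecimal is 0xDEE581F2.
Stored little-endian, the bytes at ascending addresses are F2 81 E5 DE.
Read back as big-endian, the last byte is least significant, giving 0xF281E5DE.

0xF281E5DE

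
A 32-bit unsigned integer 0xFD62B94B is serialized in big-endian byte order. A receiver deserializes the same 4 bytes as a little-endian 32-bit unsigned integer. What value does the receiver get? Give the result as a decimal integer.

1270440701

Stored big-endian, the bytes at ascending addresses are FD 62 B9 4B.
Read back as little-endian, the first byte is least significant, giving 0x4BB962FD.
0x4BB962FD = 1270440701.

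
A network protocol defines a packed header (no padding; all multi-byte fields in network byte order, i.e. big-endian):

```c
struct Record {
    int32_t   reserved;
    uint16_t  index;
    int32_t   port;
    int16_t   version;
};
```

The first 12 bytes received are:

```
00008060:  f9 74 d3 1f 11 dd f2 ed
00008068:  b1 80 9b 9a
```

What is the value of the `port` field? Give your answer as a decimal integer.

-219303552

`port` follows `reserved` (4 B), `index` (2 B), so it starts at offset 4 + 2 = 6 and occupies 4 bytes.
Bytes at offsets 6..9: F2 ED B1 80.
Big-endian stores the most-significant byte at the lowest address.
The bytes are already most-significant first: 0xF2EDB180.
Top bit is set, so as a signed 32-bit value this is 0xF2EDB180 − 2^32 = -219303552.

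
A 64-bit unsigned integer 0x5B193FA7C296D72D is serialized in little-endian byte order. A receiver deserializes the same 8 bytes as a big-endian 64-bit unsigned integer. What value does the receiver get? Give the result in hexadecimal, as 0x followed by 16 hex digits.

Stored little-endian, the bytes at ascending addresses are 2D D7 96 C2 A7 3F 19 5B.
Read back as big-endian, the last byte is least significant, giving 0x2DD796C2A73F195B.

0x2DD796C2A73F195B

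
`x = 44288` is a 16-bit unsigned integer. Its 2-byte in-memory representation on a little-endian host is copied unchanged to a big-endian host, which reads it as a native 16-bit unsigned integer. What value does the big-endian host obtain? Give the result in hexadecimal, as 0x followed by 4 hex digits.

44288 in 16-bit hexadecimal is 0xAD00.
Stored little-endian, the bytes at ascending addresses are 00 AD.
Read back as big-endian, the last byte is least significant, giving 0x00AD.

0x00AD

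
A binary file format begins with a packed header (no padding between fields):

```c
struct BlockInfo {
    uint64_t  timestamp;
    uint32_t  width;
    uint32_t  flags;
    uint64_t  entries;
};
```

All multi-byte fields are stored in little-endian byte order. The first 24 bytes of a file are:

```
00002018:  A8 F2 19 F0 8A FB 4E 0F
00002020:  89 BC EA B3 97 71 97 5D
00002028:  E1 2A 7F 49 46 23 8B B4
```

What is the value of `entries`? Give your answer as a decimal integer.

13009530733377563361

`entries` follows `timestamp` (8 B), `width` (4 B), `flags` (4 B), so it starts at offset 8 + 4 + 4 = 16 and occupies 8 bytes.
Bytes at offsets 16..23: E1 2A 7F 49 46 23 8B B4.
Little-endian stores the least-significant byte at the lowest address.
Reassemble most-significant byte first: B4 8B 23 46 49 7F 2A E1 → 0xB48B2346497F2AE1.
0xB48B2346497F2AE1 = 13009530733377563361.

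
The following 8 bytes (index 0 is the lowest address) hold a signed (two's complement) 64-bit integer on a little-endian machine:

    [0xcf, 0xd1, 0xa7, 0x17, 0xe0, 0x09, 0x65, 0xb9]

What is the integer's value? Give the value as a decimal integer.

-5087649345970908721

Little-endian stores the least-significant byte at the lowest address.
Reassemble most-significant byte first: B9 65 09 E0 17 A7 D1 CF → 0xB96509E017A7D1CF.
Top bit is set, so as a signed 64-bit value this is 0xB96509E017A7D1CF − 2^64 = -5087649345970908721.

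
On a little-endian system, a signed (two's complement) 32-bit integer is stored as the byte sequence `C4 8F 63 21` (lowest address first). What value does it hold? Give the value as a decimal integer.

560172996

In little-endian order the low byte comes first in memory.
Reassemble most-significant byte first: 21 63 8F C4 → 0x21638FC4.
0x21638FC4 = 560172996.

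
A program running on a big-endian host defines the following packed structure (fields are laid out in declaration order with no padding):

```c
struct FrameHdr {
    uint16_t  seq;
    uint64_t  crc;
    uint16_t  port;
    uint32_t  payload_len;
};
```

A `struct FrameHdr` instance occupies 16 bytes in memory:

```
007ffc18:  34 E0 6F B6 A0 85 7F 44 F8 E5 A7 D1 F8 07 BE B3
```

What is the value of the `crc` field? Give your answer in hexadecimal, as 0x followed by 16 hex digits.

0x6FB6A0857F44F8E5

`crc` follows `seq` (2 bytes), so it starts at byte offset 2 and occupies 8 bytes.
Bytes at offsets 2..9: 6F B6 A0 85 7F 44 F8 E5.
Big-endian stores the most-significant byte at the lowest address.
The bytes are already most-significant first: 0x6FB6A0857F44F8E5.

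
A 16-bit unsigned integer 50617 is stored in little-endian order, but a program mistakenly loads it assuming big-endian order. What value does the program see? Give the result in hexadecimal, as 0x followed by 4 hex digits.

0xB9C5

50617 in 16-bit hexadecimal is 0xC5B9.
Stored little-endian, the bytes at ascending addresses are B9 C5.
Read back as big-endian, the last byte is least significant, giving 0xB9C5.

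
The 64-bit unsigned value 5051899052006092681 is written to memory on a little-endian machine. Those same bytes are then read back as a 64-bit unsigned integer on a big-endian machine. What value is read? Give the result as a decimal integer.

5051899052006092681 in 64-bit hexadecimal is 0x461BF36BF3F4AF89.
Stored little-endian, the bytes at ascending addresses are 89 AF F4 F3 6B F3 1B 46.
Read back as big-endian, the last byte is least significant, giving 0x89AFF4F36BF31B46.
0x89AFF4F36BF31B46 = 9921417830445816646.

9921417830445816646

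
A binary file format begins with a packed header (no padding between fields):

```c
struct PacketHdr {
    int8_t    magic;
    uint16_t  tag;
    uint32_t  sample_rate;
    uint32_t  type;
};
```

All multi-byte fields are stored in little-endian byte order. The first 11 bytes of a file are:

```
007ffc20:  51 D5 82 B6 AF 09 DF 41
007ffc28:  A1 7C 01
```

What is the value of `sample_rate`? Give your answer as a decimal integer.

`sample_rate` follows `magic` (1 B), `tag` (2 B), so it starts at offset 1 + 2 = 3 and occupies 4 bytes.
Bytes at offsets 3..6: B6 AF 09 DF.
Little-endian: lowest address holds the least-significant byte.
Reassemble most-significant byte first: DF 09 AF B6 → 0xDF09AFB6.
0xDF09AFB6 = 3741953974.

3741953974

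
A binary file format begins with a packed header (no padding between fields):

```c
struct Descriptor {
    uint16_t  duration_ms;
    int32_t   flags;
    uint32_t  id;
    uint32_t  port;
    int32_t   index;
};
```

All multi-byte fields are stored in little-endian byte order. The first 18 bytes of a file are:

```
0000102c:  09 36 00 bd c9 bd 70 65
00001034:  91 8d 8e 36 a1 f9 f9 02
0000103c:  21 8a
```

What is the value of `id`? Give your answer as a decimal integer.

`id` follows `duration_ms` (2 B), `flags` (4 B), so it starts at offset 2 + 4 = 6 and occupies 4 bytes.
Bytes at offsets 6..9: 70 65 91 8D.
Little-endian: lowest address holds the least-significant byte.
Reassemble most-significant byte first: 8D 91 65 70 → 0x8D916570.
0x8D916570 = 2375116144.

2375116144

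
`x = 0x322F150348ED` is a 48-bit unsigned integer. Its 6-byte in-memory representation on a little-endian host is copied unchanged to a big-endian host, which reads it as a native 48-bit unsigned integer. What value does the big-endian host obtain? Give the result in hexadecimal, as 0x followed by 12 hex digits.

0xED4803152F32

Stored little-endian, the bytes at ascending addresses are ED 48 03 15 2F 32.
Read back as big-endian, the last byte is least significant, giving 0xED4803152F32.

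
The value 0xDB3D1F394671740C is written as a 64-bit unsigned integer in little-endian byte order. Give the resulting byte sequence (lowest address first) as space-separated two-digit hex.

0C 74 71 46 39 1F 3D DB

Split into bytes (most-significant first): DB 3D 1F 39 46 71 74 0C.
In little-endian order the low byte comes first in memory.
So at ascending addresses the bytes are 0C 74 71 46 39 1F 3D DB.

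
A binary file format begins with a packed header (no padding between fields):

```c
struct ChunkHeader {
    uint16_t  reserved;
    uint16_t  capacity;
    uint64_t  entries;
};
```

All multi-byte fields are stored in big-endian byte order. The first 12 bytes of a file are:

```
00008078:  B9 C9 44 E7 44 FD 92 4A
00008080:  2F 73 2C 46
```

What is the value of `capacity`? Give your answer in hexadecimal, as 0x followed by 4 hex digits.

`capacity` follows `reserved` (2 bytes), so it starts at byte offset 2 and occupies 2 bytes.
Bytes at offsets 2..3: 44 E7.
Big-endian: lowest address holds the most-significant byte.
The bytes are already most-significant first: 0x44E7.

0x44E7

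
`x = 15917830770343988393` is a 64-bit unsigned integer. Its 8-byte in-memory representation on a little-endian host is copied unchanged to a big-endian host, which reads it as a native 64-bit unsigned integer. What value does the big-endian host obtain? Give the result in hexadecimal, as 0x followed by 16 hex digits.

0xA9CC22D5BF7EE7DC

15917830770343988393 in 64-bit hexadecimal is 0xDCE77EBFD522CCA9.
Stored little-endian, the bytes at ascending addresses are A9 CC 22 D5 BF 7E E7 DC.
Read back as big-endian, the last byte is least significant, giving 0xA9CC22D5BF7EE7DC.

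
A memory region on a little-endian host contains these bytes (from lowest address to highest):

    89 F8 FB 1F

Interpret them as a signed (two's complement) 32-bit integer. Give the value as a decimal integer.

Little-endian: lowest address holds the least-significant byte.
Reassemble most-significant byte first: 1F FB F8 89 → 0x1FFBF889.
0x1FFBF889 = 536606857.

536606857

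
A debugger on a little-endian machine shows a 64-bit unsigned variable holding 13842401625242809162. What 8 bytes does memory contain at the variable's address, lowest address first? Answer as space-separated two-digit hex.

13842401625242809162 in hexadecimal, padded to 64 bits, is 0xC01A16F01EE3334A.
Split into bytes (most-significant first): C0 1A 16 F0 1E E3 33 4A.
In little-endian order the low byte comes first in memory.
So at ascending addresses the bytes are 4A 33 E3 1E F0 16 1A C0.

4A 33 E3 1E F0 16 1A C0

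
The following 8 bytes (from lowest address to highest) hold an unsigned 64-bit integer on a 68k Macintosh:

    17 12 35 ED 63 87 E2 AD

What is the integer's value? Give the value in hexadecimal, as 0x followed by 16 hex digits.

Big-endian stores the most-significant byte at the lowest address.
The bytes are already most-significant first: 0x171235ED6387E2AD.

0x171235ED6387E2AD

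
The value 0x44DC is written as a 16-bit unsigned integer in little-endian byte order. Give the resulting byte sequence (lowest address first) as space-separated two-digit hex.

DC 44

Split into bytes (most-significant first): 44 DC.
Little-endian: lowest address holds the least-significant byte.
So at ascending addresses the bytes are DC 44.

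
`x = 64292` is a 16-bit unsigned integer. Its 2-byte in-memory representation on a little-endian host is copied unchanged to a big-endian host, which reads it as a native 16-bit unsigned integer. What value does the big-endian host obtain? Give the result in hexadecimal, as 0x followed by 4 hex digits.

64292 in 16-bit hexadecimal is 0xFB24.
Stored little-endian, the bytes at ascending addresses are 24 FB.
Read back as big-endian, the last byte is least significant, giving 0x24FB.

0x24FB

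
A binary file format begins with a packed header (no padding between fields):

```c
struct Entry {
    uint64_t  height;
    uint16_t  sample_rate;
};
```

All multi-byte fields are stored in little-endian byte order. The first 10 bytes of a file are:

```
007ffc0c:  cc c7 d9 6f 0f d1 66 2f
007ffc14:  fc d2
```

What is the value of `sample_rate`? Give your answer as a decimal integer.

`sample_rate` follows `height` (8 bytes), so it starts at byte offset 8 and occupies 2 bytes.
Bytes at offsets 8..9: FC D2.
Little-endian: lowest address holds the least-significant byte.
Reassemble most-significant byte first: D2 FC → 0xD2FC.
0xD2FC = 54012.

54012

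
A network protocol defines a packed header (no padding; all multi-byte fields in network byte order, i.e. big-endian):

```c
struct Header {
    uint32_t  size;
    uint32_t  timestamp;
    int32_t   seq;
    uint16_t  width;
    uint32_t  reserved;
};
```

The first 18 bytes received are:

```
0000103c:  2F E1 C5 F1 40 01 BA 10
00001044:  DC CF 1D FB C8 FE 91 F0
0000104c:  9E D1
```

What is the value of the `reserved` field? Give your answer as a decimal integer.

2448465617

`reserved` follows `size` (4 B), `timestamp` (4 B), `seq` (4 B), `width` (2 B), so it starts at offset 4 + 4 + 4 + 2 = 14 and occupies 4 bytes.
Bytes at offsets 14..17: 91 F0 9E D1.
Big-endian stores the most-significant byte at the lowest address.
The bytes are already most-significant first: 0x91F09ED1.
0x91F09ED1 = 2448465617.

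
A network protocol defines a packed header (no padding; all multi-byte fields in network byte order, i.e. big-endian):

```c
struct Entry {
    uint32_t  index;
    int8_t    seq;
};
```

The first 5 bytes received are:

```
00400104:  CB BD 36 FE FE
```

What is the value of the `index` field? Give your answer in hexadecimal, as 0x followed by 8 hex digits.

0xCBBD36FE

`index` is the first field, at byte offset 0, occupying 4 bytes.
Bytes at offsets 0..3: CB BD 36 FE.
In big-endian order the high byte comes first in memory.
The bytes are already most-significant first: 0xCBBD36FE.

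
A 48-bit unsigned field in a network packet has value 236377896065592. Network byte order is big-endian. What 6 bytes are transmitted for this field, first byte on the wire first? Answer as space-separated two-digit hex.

236377896065592 in hexadecimal, padded to 48 bits, is 0xD6FC04871A38.
Split into bytes (most-significant first): D6 FC 04 87 1A 38.
Big-endian stores the most-significant byte at the lowest address.
So the memory order matches the most-significant-first order: D6 FC 04 87 1A 38.

D6 FC 04 87 1A 38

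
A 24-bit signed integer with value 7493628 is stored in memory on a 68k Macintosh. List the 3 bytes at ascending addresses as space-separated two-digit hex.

72 57 FC

7493628 in hexadecimal, padded to 24 bits, is 0x7257FC.
Split into bytes (most-significant first): 72 57 FC.
Big-endian stores the most-significant byte at the lowest address.
So the memory order matches the most-significant-first order: 72 57 FC.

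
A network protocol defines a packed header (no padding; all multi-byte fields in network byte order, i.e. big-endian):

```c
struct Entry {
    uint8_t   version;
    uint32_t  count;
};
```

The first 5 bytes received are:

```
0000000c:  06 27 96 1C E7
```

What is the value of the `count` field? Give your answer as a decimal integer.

`count` follows `version` (1 byte), so it starts at byte offset 1 and occupies 4 bytes.
Bytes at offsets 1..4: 27 96 1C E7.
In big-endian order the high byte comes first in memory.
The bytes are already most-significant first: 0x27961CE7.
0x27961CE7 = 664149223.

664149223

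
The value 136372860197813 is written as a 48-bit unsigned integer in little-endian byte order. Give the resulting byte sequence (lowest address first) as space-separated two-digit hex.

136372860197813 in hexadecimal, padded to 48 bits, is 0x7C07C7E39BB5.
Split into bytes (most-significant first): 7C 07 C7 E3 9B B5.
In little-endian order the low byte comes first in memory.
So at ascending addresses the bytes are B5 9B E3 C7 07 7C.

B5 9B E3 C7 07 7C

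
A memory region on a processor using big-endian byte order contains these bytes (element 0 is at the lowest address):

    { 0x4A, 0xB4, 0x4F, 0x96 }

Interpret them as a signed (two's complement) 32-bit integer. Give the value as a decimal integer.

1253330838

In big-endian order the high byte comes first in memory.
The bytes are already most-significant first: 0x4AB44F96.
0x4AB44F96 = 1253330838.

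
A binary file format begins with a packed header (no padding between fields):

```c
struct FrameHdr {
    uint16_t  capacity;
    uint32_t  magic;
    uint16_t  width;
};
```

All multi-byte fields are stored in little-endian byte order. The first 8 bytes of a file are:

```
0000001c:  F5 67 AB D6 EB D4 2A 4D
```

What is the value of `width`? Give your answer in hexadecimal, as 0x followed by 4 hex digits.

0x4D2A

`width` follows `capacity` (2 B), `magic` (4 B), so it starts at offset 2 + 4 = 6 and occupies 2 bytes.
Bytes at offsets 6..7: 2A 4D.
Little-endian stores the least-significant byte at the lowest address.
Reassemble most-significant byte first: 4D 2A → 0x4D2A.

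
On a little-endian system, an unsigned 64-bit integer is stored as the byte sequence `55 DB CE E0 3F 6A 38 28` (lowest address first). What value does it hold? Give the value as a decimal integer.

In little-endian order the low byte comes first in memory.
Reassemble most-significant byte first: 28 38 6A 3F E0 CE DB 55 → 0x28386A3FE0CEDB55.
0x28386A3FE0CEDB55 = 2898183182800051029.

2898183182800051029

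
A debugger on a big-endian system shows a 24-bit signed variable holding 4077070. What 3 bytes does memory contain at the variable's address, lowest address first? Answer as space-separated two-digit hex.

3E 36 0E

4077070 in hexadecimal, padded to 24 bits, is 0x3E360E.
Split into bytes (most-significant first): 3E 36 0E.
Big-endian stores the most-significant byte at the lowest address.
So the memory order matches the most-significant-first order: 3E 36 0E.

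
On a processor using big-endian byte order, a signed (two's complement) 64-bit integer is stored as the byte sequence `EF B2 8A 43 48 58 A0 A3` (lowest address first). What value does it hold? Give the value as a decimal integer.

-1174724531209068381

Big-endian stores the most-significant byte at the lowest address.
The bytes are already most-significant first: 0xEFB28A434858A0A3.
Top bit is set, so as a signed 64-bit value this is 0xEFB28A434858A0A3 − 2^64 = -1174724531209068381.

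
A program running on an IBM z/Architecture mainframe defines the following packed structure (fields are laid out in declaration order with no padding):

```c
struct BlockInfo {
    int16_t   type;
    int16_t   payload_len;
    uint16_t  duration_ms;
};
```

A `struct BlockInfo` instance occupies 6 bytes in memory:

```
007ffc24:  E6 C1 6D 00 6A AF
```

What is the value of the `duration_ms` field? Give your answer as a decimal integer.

27311

`duration_ms` follows `type` (2 B), `payload_len` (2 B), so it starts at offset 2 + 2 = 4 and occupies 2 bytes.
Bytes at offsets 4..5: 6A AF.
In big-endian order the high byte comes first in memory.
The bytes are already most-significant first: 0x6AAF.
0x6AAF = 27311.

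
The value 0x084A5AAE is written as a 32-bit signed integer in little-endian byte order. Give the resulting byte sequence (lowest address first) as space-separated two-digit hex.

AE 5A 4A 08

Split into bytes (most-significant first): 08 4A 5A AE.
Little-endian: lowest address holds the least-significant byte.
So at ascending addresses the bytes are AE 5A 4A 08.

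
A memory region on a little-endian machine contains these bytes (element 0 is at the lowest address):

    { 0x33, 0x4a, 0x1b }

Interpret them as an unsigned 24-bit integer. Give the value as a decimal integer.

1788467

Little-endian: lowest address holds the least-significant byte.
Reassemble most-significant byte first: 1B 4A 33 → 0x1B4A33.
0x1B4A33 = 1788467.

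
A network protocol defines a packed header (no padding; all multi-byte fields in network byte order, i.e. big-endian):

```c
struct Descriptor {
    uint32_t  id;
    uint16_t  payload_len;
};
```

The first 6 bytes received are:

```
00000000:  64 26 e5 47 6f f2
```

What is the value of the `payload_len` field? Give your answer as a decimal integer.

28658

`payload_len` follows `id` (4 bytes), so it starts at byte offset 4 and occupies 2 bytes.
Bytes at offsets 4..5: 6F F2.
In big-endian order the high byte comes first in memory.
The bytes are already most-significant first: 0x6FF2.
0x6FF2 = 28658.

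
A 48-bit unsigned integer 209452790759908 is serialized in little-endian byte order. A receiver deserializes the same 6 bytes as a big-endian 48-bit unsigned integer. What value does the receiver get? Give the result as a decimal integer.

209452790759908 in 48-bit hexadecimal is 0xBE7F0730C1E4.
Stored little-endian, the bytes at ascending addresses are E4 C1 30 07 7F BE.
Read back as big-endian, the last byte is least significant, giving 0xE4C130077FBE.
0xE4C130077FBE = 251518385618878.

251518385618878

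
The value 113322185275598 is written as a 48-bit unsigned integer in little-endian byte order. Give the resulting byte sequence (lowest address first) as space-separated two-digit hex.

CE 38 99 E0 10 67

113322185275598 in hexadecimal, padded to 48 bits, is 0x6710E09938CE.
Split into bytes (most-significant first): 67 10 E0 99 38 CE.
Little-endian stores the least-significant byte at the lowest address.
So at ascending addresses the bytes are CE 38 99 E0 10 67.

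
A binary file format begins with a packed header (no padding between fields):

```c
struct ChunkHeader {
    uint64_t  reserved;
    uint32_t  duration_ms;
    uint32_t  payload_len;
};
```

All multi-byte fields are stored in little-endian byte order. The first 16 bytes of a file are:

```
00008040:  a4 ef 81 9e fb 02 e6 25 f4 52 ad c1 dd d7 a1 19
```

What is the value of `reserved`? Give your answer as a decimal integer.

2730873503766146980

`reserved` is the first field, at byte offset 0, occupying 8 bytes.
Bytes at offsets 0..7: A4 EF 81 9E FB 02 E6 25.
Little-endian: lowest address holds the least-significant byte.
Reassemble most-significant byte first: 25 E6 02 FB 9E 81 EF A4 → 0x25E602FB9E81EFA4.
0x25E602FB9E81EFA4 = 2730873503766146980.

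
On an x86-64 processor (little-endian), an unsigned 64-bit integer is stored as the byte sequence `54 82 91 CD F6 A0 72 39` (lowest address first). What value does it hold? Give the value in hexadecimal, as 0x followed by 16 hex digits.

Little-endian stores the least-significant byte at the lowest address.
Reassemble most-significant byte first: 39 72 A0 F6 CD 91 82 54 → 0x3972A0F6CD918254.

0x3972A0F6CD918254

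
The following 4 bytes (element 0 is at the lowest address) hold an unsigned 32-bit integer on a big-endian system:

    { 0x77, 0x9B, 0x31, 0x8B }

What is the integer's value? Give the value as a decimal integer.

Big-endian stores the most-significant byte at the lowest address.
The bytes are already most-significant first: 0x779B318B.
0x779B318B = 2006659467.

2006659467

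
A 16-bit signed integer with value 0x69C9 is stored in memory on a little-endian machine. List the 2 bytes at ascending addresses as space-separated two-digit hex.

Split into bytes (most-significant first): 69 C9.
Little-endian: lowest address holds the least-significant byte.
So at ascending addresses the bytes are C9 69.

C9 69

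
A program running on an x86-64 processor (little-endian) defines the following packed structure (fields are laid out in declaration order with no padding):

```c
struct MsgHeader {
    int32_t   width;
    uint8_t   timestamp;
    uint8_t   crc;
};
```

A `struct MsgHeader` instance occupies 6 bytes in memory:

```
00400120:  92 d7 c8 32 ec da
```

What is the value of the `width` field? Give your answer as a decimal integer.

`width` is the first field, at byte offset 0, occupying 4 bytes.
Bytes at offsets 0..3: 92 D7 C8 32.
Little-endian: lowest address holds the least-significant byte.
Reassemble most-significant byte first: 32 C8 D7 92 → 0x32C8D792.
0x32C8D792 = 852023186.

852023186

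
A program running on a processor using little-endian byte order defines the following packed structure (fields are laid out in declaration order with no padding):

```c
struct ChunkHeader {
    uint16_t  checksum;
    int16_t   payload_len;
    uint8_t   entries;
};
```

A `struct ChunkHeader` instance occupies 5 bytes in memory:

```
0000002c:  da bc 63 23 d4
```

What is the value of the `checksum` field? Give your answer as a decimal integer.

`checksum` is the first field, at byte offset 0, occupying 2 bytes.
Bytes at offsets 0..1: DA BC.
Little-endian: lowest address holds the least-significant byte.
Reassemble most-significant byte first: BC DA → 0xBCDA.
0xBCDA = 48346.

48346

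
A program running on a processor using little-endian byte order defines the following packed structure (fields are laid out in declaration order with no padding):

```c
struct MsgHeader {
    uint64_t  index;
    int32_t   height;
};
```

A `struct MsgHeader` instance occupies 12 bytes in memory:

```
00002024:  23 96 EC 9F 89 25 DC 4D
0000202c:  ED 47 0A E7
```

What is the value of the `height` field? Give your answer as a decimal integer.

`height` follows `index` (8 bytes), so it starts at byte offset 8 and occupies 4 bytes.
Bytes at offsets 8..11: ED 47 0A E7.
Little-endian stores the least-significant byte at the lowest address.
Reassemble most-significant byte first: E7 0A 47 ED → 0xE70A47ED.
Top bit is set, so as a signed 32-bit value this is 0xE70A47ED − 2^32 = -418756627.

-418756627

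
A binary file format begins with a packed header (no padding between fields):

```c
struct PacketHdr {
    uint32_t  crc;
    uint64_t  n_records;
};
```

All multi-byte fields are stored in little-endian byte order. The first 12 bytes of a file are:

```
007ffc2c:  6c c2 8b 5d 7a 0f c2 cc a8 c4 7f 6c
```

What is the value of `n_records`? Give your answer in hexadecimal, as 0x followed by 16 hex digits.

0x6C7FC4A8CCC20F7A

`n_records` follows `crc` (4 bytes), so it starts at byte offset 4 and occupies 8 bytes.
Bytes at offsets 4..11: 7A 0F C2 CC A8 C4 7F 6C.
In little-endian order the low byte comes first in memory.
Reassemble most-significant byte first: 6C 7F C4 A8 CC C2 0F 7A → 0x6C7FC4A8CCC20F7A.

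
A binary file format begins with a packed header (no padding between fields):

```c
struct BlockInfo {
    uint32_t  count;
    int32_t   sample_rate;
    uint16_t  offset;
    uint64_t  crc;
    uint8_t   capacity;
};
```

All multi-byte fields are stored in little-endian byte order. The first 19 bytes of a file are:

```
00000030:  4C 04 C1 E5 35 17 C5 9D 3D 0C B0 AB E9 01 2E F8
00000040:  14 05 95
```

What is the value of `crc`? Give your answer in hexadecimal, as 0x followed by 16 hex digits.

`crc` follows `count` (4 B), `sample_rate` (4 B), `offset` (2 B), so it starts at offset 4 + 4 + 2 = 10 and occupies 8 bytes.
Bytes at offsets 10..17: B0 AB E9 01 2E F8 14 05.
Little-endian stores the least-significant byte at the lowest address.
Reassemble most-significant byte first: 05 14 F8 2E 01 E9 AB B0 → 0x0514F82E01E9ABB0.

0x0514F82E01E9ABB0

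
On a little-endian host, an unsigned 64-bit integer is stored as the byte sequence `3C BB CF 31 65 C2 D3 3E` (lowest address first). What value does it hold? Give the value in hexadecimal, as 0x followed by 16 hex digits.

0x3ED3C26531CFBB3C

Little-endian stores the least-significant byte at the lowest address.
Reassemble most-significant byte first: 3E D3 C2 65 31 CF BB 3C → 0x3ED3C26531CFBB3C.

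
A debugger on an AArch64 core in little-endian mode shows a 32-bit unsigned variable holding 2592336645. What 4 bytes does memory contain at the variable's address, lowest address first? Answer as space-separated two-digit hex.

05 EB 83 9A

2592336645 in hexadecimal, padded to 32 bits, is 0x9A83EB05.
Split into bytes (most-significant first): 9A 83 EB 05.
Little-endian: lowest address holds the least-significant byte.
So at ascending addresses the bytes are 05 EB 83 9A.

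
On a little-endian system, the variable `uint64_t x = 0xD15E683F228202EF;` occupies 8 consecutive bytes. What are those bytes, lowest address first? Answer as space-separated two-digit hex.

Split into bytes (most-significant first): D1 5E 68 3F 22 82 02 EF.
Little-endian stores the least-significant byte at the lowest address.
So at ascending addresses the bytes are EF 02 82 22 3F 68 5E D1.

EF 02 82 22 3F 68 5E D1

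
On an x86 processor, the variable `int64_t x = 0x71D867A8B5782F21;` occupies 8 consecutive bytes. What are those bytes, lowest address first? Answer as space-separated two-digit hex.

21 2F 78 B5 A8 67 D8 71

Split into bytes (most-significant first): 71 D8 67 A8 B5 78 2F 21.
In little-endian order the low byte comes first in memory.
So at ascending addresses the bytes are 21 2F 78 B5 A8 67 D8 71.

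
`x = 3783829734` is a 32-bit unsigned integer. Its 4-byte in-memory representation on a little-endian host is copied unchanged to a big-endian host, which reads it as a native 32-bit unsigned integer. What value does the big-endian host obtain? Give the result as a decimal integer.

3783829734 in 32-bit hexadecimal is 0xE188A8E6.
Stored little-endian, the bytes at ascending addresses are E6 A8 88 E1.
Read back as big-endian, the last byte is least significant, giving 0xE6A888E1.
0xE6A888E1 = 3869804769.

3869804769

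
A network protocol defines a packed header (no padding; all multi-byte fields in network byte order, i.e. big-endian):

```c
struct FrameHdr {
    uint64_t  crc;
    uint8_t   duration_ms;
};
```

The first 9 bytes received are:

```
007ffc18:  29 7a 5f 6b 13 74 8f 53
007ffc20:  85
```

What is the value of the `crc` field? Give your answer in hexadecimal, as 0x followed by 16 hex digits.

`crc` is the first field, at byte offset 0, occupying 8 bytes.
Bytes at offsets 0..7: 29 7A 5F 6B 13 74 8F 53.
Big-endian: lowest address holds the most-significant byte.
The bytes are already most-significant first: 0x297A5F6B13748F53.

0x297A5F6B13748F53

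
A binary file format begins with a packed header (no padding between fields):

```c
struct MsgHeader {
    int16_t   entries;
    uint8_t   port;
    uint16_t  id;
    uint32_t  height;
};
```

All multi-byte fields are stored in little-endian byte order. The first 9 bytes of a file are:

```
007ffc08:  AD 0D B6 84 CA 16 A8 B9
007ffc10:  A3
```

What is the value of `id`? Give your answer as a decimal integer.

`id` follows `entries` (2 B), `port` (1 B), so it starts at offset 2 + 1 = 3 and occupies 2 bytes.
Bytes at offsets 3..4: 84 CA.
In little-endian order the low byte comes first in memory.
Reassemble most-significant byte first: CA 84 → 0xCA84.
0xCA84 = 51844.

51844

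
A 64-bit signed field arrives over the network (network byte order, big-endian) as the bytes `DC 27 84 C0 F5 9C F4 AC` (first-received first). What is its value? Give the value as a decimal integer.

-2582949896984398676

Big-endian: lowest address holds the most-significant byte.
The bytes are already most-significant first: 0xDC2784C0F59CF4AC.
Top bit is set, so as a signed 64-bit value this is 0xDC2784C0F59CF4AC − 2^64 = -2582949896984398676.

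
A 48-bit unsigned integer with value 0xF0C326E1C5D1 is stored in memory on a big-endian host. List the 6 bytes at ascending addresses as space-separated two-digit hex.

F0 C3 26 E1 C5 D1

Split into bytes (most-significant first): F0 C3 26 E1 C5 D1.
Big-endian: lowest address holds the most-significant byte.
So the memory order matches the most-significant-first order: F0 C3 26 E1 C5 D1.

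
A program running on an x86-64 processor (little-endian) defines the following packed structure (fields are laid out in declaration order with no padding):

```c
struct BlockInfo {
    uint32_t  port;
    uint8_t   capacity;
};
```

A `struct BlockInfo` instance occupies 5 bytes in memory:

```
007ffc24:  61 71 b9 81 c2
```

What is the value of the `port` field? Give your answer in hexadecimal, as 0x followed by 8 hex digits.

`port` is the first field, at byte offset 0, occupying 4 bytes.
Bytes at offsets 0..3: 61 71 B9 81.
In little-endian order the low byte comes first in memory.
Reassemble most-significant byte first: 81 B9 71 61 → 0x81B97161.

0x81B97161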